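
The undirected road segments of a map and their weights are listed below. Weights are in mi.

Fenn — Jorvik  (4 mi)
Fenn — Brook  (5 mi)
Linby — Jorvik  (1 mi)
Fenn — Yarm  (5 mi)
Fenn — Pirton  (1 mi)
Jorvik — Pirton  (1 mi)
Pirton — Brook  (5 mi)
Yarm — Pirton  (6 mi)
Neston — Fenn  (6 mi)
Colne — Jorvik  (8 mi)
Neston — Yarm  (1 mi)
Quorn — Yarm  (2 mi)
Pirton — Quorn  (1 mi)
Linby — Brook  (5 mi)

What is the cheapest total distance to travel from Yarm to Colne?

12 mi

Enumerating some paths:
Yarm–Fenn–Pirton–Jorvik–Colne: 5+1+1+8 = 15
Yarm–Quorn–Pirton–Jorvik–Colne: 2+1+1+8 = 12
Yarm–Pirton–Jorvik–Colne: 6+1+8 = 15
The minimum is 12 mi via Yarm–Quorn–Pirton–Jorvik–Colne.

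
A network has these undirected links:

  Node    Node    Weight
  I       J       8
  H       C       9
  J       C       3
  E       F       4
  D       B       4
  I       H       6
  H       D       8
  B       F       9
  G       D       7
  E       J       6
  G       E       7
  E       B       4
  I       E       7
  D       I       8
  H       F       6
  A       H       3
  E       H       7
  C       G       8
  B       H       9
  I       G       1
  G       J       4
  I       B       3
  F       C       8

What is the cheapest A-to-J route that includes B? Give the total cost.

Shortest A→B: A → H → B = 12
Shortest B→J: B → I → G → J = 8
Total via B: 12 + 8 = 20.

20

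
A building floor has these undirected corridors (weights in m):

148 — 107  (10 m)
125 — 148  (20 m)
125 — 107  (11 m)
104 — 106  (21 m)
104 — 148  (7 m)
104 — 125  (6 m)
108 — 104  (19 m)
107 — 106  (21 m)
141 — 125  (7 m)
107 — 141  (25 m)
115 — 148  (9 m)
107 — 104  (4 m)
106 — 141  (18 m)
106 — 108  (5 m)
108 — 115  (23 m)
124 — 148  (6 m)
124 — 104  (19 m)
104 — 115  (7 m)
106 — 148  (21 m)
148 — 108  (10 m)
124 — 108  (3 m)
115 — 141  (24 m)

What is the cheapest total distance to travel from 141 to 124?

26 m

Running Dijkstra from 141:
141: 0
125: 7  (via 141)
104: 13  (via 125)
107: 17  (via 104)
106: 18  (via 141)
148: 20  (via 104)
115: 20  (via 104)
108: 23  (via 106)
124: 26  (via 148)
Shortest route: 141–125–104–148–124 = 26 m.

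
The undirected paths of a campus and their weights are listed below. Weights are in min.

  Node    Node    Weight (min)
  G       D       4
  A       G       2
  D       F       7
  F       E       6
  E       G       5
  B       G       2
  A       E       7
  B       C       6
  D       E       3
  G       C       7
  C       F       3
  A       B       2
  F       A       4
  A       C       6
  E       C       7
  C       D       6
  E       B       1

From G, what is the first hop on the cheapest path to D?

D

Enumerating some paths:
G → E → D: 5+3 = 8
G → B → E → D: 2+1+3 = 6
G → D: 4 = 4
Cheapest is G → D at 4 min.
So from G the first move is to D.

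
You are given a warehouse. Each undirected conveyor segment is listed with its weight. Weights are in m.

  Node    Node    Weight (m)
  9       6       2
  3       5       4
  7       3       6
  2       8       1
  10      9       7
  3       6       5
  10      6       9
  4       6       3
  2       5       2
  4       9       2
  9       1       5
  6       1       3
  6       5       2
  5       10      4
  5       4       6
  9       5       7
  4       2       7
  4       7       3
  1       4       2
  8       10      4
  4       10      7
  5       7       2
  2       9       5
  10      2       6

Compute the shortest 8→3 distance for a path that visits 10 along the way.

Best 8 to 10: 8 → 10 costing 4
Shortest 10→3: 10 → 5 → 3 = 8
Total via 10: 4 + 8 = 12 m.

12 m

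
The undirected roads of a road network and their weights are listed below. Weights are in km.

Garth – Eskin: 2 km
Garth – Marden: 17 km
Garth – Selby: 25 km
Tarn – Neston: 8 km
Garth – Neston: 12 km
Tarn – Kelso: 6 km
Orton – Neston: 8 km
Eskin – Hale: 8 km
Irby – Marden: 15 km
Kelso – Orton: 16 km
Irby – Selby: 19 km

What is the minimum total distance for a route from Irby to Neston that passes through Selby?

Best Irby to Selby: Irby → Selby costing 19
Best Selby to Neston: Selby → Garth → Neston costing 37
Total via Selby: 19 + 37 = 56 km.

56 km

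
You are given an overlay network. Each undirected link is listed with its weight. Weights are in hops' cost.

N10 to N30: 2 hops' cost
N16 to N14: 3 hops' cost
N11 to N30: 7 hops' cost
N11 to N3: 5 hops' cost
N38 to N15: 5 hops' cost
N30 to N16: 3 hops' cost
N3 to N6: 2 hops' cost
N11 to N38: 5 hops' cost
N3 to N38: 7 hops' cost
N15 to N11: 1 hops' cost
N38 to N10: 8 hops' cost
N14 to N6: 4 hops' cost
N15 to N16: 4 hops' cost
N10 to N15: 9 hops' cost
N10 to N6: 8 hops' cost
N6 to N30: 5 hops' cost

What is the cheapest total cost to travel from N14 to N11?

Compare a few routes:
N14 - N6 - N3 - N11: 4+2+5 = 11
N14 - N16 - N15 - N11: 3+4+1 = 8
The minimum is 8 hops' cost via N14 - N16 - N15 - N11.

8 hops' cost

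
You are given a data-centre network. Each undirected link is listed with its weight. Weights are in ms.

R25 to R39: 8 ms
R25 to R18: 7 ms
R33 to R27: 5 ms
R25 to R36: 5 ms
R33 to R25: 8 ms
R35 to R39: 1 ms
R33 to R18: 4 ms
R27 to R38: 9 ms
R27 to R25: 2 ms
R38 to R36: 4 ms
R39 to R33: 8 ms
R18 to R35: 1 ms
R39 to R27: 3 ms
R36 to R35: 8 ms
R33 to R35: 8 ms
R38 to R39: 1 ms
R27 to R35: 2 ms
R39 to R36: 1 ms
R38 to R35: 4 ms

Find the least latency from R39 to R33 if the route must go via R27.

8 ms

Shortest R39→R27: R39 → R27 = 3
Shortest R27→R33: R27 → R33 = 5
Total via R27: 3 + 5 = 8 ms.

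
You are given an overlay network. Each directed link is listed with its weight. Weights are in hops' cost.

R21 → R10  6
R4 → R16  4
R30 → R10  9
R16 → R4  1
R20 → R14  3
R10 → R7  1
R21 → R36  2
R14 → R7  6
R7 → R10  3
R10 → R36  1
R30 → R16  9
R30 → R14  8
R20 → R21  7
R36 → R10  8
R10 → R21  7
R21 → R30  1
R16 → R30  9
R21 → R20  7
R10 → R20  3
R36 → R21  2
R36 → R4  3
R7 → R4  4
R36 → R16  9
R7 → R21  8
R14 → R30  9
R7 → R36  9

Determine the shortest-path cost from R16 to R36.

19 hops' cost

Candidate routes:
R16–R30–R14–R7–R10–R36: 9+8+6+3+1 = 27
R16–R30–R10–R21–R36: 9+9+7+2 = 27
R16–R30–R10–R36: 9+9+1 = 19
Cheapest is R16–R30–R10–R36 at 19 hops' cost.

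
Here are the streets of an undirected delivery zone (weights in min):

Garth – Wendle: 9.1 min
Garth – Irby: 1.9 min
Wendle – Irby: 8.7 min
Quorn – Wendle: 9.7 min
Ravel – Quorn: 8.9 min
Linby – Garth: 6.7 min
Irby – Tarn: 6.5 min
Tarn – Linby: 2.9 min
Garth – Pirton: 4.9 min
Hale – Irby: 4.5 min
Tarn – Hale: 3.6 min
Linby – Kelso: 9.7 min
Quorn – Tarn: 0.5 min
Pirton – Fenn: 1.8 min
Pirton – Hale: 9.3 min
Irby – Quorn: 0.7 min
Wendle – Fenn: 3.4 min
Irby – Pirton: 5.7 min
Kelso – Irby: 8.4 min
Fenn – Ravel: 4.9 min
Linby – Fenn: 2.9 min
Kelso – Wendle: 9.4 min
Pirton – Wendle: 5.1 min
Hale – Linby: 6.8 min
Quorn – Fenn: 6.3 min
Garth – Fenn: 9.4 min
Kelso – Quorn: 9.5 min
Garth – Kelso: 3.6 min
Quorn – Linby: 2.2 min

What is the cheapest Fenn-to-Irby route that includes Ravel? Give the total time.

14.5 min

Best Fenn to Ravel: Fenn–Ravel costing 4.9
Best Ravel to Irby: Ravel–Quorn–Irby costing 9.6
Total via Ravel: 4.9 + 9.6 = 14.5 min.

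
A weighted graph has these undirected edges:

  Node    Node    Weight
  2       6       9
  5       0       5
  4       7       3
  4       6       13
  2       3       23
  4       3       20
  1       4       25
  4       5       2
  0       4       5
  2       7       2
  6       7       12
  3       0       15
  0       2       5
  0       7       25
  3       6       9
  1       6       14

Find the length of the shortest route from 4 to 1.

25

Compare a few routes:
4 → 1: 25 = 25
4 → 7 → 2 → 6 → 1: 3+2+9+14 = 28
4 → 6 → 1: 13+14 = 27
The minimum is 25 via 4 → 1.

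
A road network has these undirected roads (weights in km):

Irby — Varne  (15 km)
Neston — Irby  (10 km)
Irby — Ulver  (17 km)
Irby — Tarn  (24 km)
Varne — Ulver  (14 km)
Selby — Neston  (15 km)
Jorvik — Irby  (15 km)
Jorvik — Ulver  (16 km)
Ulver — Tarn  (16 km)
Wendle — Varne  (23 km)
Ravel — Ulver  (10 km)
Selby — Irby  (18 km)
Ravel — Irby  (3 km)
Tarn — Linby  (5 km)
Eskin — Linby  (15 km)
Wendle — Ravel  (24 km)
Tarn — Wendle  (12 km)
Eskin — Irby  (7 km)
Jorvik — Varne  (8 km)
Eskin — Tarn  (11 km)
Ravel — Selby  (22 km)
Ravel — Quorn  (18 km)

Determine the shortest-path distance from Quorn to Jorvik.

Settle nodes by increasing distance from Quorn:
Quorn: 0
Ravel: 18  (via Quorn)
Irby: 21  (via Ravel)
Ulver: 28  (via Ravel)
Eskin: 28  (via Irby)
Neston: 31  (via Irby)
Jorvik: 36  (via Irby)
Shortest route: Quorn–Ravel–Irby–Jorvik = 36 km.

36 km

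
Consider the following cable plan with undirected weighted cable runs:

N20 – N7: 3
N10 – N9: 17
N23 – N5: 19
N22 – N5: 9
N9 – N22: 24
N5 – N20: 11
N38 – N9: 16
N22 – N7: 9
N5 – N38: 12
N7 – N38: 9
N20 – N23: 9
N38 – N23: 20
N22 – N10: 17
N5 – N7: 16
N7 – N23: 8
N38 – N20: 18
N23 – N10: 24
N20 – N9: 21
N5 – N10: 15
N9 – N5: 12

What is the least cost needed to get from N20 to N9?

21

Running Dijkstra from N20:
N20: 0
N7: 3  (via N20)
N23: 9  (via N20)
N5: 11  (via N20)
N38: 12  (via N7)
N22: 12  (via N7)
N9: 21  (via N20)
Shortest route: N20–N9 = 21.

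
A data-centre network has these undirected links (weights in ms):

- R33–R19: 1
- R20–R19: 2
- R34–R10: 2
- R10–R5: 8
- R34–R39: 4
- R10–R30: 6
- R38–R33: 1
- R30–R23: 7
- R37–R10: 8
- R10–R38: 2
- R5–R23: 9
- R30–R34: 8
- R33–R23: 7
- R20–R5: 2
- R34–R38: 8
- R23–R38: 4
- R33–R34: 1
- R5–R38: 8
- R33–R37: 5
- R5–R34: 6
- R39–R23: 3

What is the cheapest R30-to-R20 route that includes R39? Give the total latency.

18 ms

Best R30 to R39: R30 → R23 → R39 costing 10
Best R39 to R20: R39 → R34 → R33 → R19 → R20 costing 8
Total via R39: 10 + 8 = 18 ms.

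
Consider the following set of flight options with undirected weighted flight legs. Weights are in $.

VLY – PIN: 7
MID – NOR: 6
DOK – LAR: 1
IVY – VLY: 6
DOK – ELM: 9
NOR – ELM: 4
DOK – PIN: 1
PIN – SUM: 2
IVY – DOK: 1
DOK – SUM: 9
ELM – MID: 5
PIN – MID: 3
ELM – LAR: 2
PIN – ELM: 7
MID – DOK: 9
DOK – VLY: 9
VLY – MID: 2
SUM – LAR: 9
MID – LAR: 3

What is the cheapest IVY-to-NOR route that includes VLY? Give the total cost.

$14

Shortest IVY→VLY: IVY–VLY = 6
Best VLY to NOR: VLY–MID–NOR costing 8
Total via VLY: 6 + 8 = $14.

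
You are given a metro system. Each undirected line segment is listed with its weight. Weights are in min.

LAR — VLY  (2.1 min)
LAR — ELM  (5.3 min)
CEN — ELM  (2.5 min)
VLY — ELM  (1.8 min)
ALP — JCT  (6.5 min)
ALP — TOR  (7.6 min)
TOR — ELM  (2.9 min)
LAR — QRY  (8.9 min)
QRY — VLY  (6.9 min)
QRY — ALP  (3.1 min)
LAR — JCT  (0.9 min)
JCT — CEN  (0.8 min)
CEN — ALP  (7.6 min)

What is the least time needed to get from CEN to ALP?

7.3 min

Settle nodes by increasing distance from CEN:
CEN: 0
JCT: 0.8  (via CEN)
LAR: 1.7  (via JCT)
ELM: 2.5  (via CEN)
VLY: 3.8  (via LAR)
TOR: 5.4  (via ELM)
ALP: 7.3  (via JCT)
Shortest route: CEN → JCT → ALP = 7.3 min.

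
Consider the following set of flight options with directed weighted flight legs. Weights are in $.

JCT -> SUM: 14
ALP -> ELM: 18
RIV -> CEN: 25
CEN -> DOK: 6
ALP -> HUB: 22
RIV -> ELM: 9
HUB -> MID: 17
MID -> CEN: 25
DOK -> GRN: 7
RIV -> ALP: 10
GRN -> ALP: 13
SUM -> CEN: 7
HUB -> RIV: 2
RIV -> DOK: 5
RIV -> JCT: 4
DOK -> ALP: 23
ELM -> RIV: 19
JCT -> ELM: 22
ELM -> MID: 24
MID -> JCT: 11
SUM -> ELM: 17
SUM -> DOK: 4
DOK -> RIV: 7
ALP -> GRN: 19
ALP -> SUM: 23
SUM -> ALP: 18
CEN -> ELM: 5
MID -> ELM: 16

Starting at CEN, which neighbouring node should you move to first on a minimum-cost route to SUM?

Candidate routes:
CEN–ELM–RIV–JCT–SUM: 5+19+4+14 = 42
CEN–DOK–RIV–JCT–SUM: 6+7+4+14 = 31
The minimum is $31 via CEN–DOK–RIV–JCT–SUM.
So from CEN the first move is to DOK.

DOK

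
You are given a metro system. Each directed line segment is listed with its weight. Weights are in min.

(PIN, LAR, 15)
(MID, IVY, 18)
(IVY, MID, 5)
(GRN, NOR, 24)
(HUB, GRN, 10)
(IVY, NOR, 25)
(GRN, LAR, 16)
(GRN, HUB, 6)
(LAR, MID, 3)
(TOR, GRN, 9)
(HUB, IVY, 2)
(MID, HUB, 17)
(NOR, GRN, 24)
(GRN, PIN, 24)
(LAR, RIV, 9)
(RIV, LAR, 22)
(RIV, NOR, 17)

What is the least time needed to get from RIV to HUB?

Shortest distances from RIV:
RIV: 0
NOR: 17  (via RIV)
LAR: 22  (via RIV)
MID: 25  (via LAR)
GRN: 41  (via NOR)
HUB: 42  (via MID)
Shortest route: RIV → LAR → MID → HUB = 42 min.

42 min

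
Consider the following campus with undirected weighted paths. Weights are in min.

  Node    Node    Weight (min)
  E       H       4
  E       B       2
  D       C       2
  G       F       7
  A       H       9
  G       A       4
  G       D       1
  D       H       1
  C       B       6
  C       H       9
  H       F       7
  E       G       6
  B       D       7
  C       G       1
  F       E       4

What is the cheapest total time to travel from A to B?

Running Dijkstra from A:
A: 0
G: 4  (via A)
C: 5  (via G)
D: 5  (via G)
H: 6  (via D)
E: 10  (via G)
B: 11  (via C)
Shortest route: A–G–C–B = 11 min.

11 min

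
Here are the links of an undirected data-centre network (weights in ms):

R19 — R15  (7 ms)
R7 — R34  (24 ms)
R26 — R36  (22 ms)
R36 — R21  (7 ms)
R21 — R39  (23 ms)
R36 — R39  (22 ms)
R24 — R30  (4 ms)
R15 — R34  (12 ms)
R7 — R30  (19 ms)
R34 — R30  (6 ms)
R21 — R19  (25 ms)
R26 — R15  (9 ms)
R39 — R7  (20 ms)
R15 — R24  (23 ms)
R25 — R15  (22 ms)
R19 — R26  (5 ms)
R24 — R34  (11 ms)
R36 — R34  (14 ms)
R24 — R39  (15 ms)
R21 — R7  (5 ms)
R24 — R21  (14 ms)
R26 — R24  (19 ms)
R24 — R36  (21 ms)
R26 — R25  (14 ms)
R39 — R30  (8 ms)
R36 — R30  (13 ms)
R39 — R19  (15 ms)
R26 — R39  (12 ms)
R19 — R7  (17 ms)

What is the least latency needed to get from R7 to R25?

36 ms

Compare a few routes:
R7–R39–R26–R25: 20+12+14 = 46
R7–R19–R15–R25: 17+7+22 = 46
R7–R19–R26–R25: 17+5+14 = 36
The minimum is 36 ms via R7–R19–R26–R25.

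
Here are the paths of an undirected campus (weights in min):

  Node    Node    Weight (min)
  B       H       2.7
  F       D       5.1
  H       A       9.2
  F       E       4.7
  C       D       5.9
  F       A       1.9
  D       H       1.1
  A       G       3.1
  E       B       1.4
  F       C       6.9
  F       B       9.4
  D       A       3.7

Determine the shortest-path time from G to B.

10.6 min

Enumerating some paths:
G–A–D–H–B: 3.1+3.7+1.1+2.7 = 10.6
G–A–F–E–B: 3.1+1.9+4.7+1.4 = 11.1
The minimum is 10.6 min via G–A–D–H–B.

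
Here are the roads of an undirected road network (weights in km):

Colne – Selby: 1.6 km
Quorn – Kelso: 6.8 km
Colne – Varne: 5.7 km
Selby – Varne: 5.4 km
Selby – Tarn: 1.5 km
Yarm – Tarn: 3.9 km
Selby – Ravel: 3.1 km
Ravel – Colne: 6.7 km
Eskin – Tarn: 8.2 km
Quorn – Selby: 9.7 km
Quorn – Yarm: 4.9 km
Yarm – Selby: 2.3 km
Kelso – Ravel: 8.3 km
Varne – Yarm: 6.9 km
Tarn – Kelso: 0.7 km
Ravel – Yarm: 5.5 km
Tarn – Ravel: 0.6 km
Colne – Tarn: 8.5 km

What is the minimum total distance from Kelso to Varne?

Candidate routes:
Kelso → Tarn → Selby → Varne: 0.7+1.5+5.4 = 7.6
Kelso → Tarn → Selby → Colne → Varne: 0.7+1.5+1.6+5.7 = 9.5
Kelso → Tarn → Ravel → Selby → Varne: 0.7+0.6+3.1+5.4 = 9.8
The minimum is 7.6 km via Kelso → Tarn → Selby → Varne.

7.6 km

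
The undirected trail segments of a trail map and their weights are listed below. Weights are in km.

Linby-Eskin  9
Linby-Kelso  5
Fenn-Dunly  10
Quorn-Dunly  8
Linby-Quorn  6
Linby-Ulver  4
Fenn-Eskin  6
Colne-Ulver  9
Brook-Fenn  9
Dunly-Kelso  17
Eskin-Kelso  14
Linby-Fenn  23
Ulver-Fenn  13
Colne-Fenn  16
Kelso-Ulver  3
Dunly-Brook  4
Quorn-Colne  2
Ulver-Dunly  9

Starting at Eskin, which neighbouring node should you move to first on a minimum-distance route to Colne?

Linby

Enumerating some paths:
Eskin - Linby - Ulver - Colne: 9+4+9 = 22
Eskin - Linby - Quorn - Colne: 9+6+2 = 17
Eskin - Fenn - Colne: 6+16 = 22
Eskin - Linby - Kelso - Ulver - Colne: 9+5+3+9 = 26
Cheapest is Eskin - Linby - Quorn - Colne at 17 km.
So from Eskin the first move is to Linby.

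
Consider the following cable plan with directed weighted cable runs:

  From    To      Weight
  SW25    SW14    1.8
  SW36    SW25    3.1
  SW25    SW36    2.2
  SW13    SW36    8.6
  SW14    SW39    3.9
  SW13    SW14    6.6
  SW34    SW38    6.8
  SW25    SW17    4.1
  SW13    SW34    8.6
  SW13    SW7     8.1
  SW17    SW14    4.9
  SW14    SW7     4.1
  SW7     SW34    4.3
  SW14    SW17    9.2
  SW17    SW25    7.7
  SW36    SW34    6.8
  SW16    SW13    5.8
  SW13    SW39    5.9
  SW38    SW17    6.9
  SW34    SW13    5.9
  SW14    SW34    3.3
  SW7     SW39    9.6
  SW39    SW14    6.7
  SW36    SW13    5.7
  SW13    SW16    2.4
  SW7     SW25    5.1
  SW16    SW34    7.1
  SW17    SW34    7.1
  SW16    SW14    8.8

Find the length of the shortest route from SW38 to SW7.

Enumerating some paths:
SW38 → SW17 → SW14 → SW34 → SW13 → SW7: 6.9+4.9+3.3+5.9+8.1 = 29.1
SW38 → SW17 → SW25 → SW14 → SW7: 6.9+7.7+1.8+4.1 = 20.5
SW38 → SW17 → SW34 → SW13 → SW7: 6.9+7.1+5.9+8.1 = 28
SW38 → SW17 → SW14 → SW7: 6.9+4.9+4.1 = 15.9
The minimum is 15.9 via SW38 → SW17 → SW14 → SW7.

15.9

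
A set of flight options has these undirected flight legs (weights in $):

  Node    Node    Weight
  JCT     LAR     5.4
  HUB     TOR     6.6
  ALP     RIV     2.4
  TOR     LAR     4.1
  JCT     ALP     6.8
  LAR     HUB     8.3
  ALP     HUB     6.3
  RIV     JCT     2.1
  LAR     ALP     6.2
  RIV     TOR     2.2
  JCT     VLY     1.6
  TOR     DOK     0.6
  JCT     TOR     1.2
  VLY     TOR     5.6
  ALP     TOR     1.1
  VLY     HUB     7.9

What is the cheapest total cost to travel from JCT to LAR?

Settle nodes by increasing distance from JCT:
JCT: 0
TOR: 1.2  (via JCT)
VLY: 1.6  (via JCT)
DOK: 1.8  (via TOR)
RIV: 2.1  (via JCT)
ALP: 2.3  (via TOR)
LAR: 5.3  (via TOR)
Shortest route: JCT → TOR → LAR = $5.3.

$5.3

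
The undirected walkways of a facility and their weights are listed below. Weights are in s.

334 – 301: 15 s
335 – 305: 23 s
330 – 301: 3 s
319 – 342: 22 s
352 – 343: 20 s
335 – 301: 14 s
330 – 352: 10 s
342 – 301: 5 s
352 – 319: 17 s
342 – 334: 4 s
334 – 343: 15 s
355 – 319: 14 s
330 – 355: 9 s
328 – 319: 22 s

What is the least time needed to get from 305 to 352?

50 s

Shortest distances from 305:
305: 0
335: 23  (via 305)
301: 37  (via 335)
330: 40  (via 301)
342: 42  (via 301)
334: 46  (via 342)
355: 49  (via 330)
352: 50  (via 330)
Shortest route: 305 → 335 → 301 → 330 → 352 = 50 s.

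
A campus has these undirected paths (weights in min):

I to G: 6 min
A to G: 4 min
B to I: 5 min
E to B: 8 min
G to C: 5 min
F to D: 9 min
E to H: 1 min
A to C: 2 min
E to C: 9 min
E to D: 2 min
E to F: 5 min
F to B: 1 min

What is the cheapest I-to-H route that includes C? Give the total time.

21 min

Best I to C: I → G → C costing 11
Best C to H: C → E → H costing 10
Total via C: 11 + 10 = 21 min.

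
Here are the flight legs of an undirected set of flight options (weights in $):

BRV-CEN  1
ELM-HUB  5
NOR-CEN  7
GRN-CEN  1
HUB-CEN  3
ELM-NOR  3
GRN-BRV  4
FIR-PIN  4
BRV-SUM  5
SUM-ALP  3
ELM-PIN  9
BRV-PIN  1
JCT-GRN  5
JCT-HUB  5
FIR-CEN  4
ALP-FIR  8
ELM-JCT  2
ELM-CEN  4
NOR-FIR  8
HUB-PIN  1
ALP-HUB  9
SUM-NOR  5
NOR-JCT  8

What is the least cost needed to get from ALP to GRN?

Enumerating some paths:
ALP → FIR → CEN → GRN: 8+4+1 = 13
ALP → SUM → BRV → GRN: 3+5+4 = 12
ALP → HUB → CEN → GRN: 9+3+1 = 13
ALP → SUM → BRV → CEN → GRN: 3+5+1+1 = 10
Cheapest is ALP → SUM → BRV → CEN → GRN at $10.

$10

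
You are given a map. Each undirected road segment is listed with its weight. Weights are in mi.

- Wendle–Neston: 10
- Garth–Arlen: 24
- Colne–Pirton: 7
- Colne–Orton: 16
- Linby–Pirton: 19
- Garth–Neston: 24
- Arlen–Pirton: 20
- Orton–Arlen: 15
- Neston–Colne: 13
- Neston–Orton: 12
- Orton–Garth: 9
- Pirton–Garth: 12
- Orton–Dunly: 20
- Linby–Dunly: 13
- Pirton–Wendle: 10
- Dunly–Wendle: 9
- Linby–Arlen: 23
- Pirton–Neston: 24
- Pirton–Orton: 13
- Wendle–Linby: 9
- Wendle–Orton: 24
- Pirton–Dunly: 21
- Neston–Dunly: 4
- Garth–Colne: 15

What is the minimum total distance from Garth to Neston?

Candidate routes:
Garth - Neston: 24 = 24
Garth - Orton - Neston: 9+12 = 21
Garth - Colne - Neston: 15+13 = 28
Garth - Pirton - Colne - Neston: 12+7+13 = 32
Cheapest is Garth - Orton - Neston at 21 mi.

21 mi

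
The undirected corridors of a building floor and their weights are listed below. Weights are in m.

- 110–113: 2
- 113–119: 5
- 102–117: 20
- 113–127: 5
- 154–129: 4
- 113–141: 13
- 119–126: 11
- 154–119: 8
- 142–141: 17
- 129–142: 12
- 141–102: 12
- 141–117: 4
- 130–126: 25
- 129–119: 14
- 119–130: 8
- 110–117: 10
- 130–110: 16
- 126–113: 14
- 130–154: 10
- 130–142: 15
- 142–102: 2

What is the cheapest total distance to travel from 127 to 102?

30 m

Compare a few routes:
127 → 113 → 110 → 117 → 141 → 102: 5+2+10+4+12 = 33
127 → 113 → 141 → 102: 5+13+12 = 30
127 → 113 → 119 → 130 → 142 → 102: 5+5+8+15+2 = 35
The minimum is 30 m via 127 → 113 → 141 → 102.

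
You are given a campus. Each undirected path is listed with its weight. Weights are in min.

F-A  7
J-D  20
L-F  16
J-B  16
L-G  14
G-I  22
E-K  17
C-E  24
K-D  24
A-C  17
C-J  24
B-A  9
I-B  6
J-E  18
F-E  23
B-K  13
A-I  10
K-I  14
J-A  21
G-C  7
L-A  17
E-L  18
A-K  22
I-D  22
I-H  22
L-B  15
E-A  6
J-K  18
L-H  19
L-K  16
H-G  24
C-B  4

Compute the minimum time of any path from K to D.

24 min

Shortest distances from K:
K: 0
B: 13  (via K)
I: 14  (via K)
L: 16  (via K)
C: 17  (via B)
E: 17  (via K)
J: 18  (via K)
A: 22  (via K)
D: 24  (via K)
Shortest route: K → D = 24 min.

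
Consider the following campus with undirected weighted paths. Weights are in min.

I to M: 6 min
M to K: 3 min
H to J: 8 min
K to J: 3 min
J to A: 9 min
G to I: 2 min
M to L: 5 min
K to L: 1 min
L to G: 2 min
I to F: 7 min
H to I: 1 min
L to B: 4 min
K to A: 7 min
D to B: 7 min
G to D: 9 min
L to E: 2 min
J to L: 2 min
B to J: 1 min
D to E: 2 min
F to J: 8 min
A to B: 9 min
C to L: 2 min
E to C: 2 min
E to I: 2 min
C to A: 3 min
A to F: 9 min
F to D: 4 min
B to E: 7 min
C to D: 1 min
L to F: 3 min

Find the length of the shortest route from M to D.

7 min

Shortest distances from M:
M: 0
K: 3  (via M)
L: 4  (via K)
C: 6  (via L)
E: 6  (via L)
G: 6  (via L)
I: 6  (via M)
J: 6  (via K)
B: 7  (via J)
D: 7  (via C)
Shortest route: M–K–L–C–D = 7 min.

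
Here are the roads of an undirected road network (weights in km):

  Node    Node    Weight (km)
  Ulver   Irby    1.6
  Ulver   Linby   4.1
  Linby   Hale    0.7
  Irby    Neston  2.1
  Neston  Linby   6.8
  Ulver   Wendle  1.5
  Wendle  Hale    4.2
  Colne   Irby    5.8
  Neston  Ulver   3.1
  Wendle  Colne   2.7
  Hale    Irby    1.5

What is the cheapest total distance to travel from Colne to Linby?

7.6 km

Candidate routes:
Colne–Irby–Hale–Linby: 5.8+1.5+0.7 = 8
Colne–Wendle–Ulver–Linby: 2.7+1.5+4.1 = 8.3
Colne–Wendle–Ulver–Irby–Hale–Linby: 2.7+1.5+1.6+1.5+0.7 = 8
Colne–Wendle–Hale–Linby: 2.7+4.2+0.7 = 7.6
The minimum is 7.6 km via Colne–Wendle–Hale–Linby.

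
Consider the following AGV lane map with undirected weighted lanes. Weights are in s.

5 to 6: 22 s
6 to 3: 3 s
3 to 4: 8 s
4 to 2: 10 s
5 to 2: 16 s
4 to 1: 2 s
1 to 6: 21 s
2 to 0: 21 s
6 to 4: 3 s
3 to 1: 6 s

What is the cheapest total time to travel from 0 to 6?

Enumerating some paths:
0–2–4–6: 21+10+3 = 34
0–2–4–3–6: 21+10+8+3 = 42
0–2–4–1–3–6: 21+10+2+6+3 = 42
The minimum is 34 s via 0–2–4–6.

34 s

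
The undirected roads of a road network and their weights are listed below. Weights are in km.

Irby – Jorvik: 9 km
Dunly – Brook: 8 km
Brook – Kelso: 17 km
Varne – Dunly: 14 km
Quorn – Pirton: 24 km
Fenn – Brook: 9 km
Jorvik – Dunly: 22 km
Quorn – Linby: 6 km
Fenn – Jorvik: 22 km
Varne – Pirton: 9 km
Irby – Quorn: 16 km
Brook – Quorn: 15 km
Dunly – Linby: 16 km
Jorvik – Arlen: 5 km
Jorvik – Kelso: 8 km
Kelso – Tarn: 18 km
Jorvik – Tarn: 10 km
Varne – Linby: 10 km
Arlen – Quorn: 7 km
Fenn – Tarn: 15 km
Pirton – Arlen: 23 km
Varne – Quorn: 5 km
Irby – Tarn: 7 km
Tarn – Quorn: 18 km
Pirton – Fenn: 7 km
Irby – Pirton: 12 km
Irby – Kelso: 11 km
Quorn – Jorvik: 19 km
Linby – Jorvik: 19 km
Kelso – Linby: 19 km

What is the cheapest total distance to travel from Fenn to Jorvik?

Running Dijkstra from Fenn:
Fenn: 0
Pirton: 7  (via Fenn)
Brook: 9  (via Fenn)
Tarn: 15  (via Fenn)
Varne: 16  (via Pirton)
Dunly: 17  (via Brook)
Irby: 19  (via Pirton)
Quorn: 21  (via Varne)
Jorvik: 22  (via Fenn)
Shortest route: Fenn–Jorvik = 22 km.

22 km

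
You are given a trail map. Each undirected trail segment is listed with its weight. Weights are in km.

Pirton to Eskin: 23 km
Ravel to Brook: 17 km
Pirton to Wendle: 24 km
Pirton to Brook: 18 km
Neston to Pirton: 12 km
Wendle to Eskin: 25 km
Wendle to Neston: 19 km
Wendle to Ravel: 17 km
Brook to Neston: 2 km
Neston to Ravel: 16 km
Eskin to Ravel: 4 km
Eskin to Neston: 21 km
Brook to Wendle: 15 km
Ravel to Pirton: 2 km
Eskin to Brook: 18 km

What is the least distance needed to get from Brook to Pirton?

14 km

Compare a few routes:
Brook - Neston - Ravel - Pirton: 2+16+2 = 20
Brook - Pirton: 18 = 18
Brook - Ravel - Pirton: 17+2 = 19
Brook - Neston - Pirton: 2+12 = 14
The minimum is 14 km via Brook - Neston - Pirton.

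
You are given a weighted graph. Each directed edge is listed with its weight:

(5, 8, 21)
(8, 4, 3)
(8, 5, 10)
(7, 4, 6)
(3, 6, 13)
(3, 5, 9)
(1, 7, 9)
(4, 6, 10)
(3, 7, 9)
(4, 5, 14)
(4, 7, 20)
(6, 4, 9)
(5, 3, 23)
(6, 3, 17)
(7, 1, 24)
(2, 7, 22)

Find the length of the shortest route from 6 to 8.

44

Shortest distances from 6:
6: 0
4: 9  (via 6)
3: 17  (via 6)
5: 23  (via 4)
7: 26  (via 3)
8: 44  (via 5)
Shortest route: 6 → 4 → 5 → 8 = 44.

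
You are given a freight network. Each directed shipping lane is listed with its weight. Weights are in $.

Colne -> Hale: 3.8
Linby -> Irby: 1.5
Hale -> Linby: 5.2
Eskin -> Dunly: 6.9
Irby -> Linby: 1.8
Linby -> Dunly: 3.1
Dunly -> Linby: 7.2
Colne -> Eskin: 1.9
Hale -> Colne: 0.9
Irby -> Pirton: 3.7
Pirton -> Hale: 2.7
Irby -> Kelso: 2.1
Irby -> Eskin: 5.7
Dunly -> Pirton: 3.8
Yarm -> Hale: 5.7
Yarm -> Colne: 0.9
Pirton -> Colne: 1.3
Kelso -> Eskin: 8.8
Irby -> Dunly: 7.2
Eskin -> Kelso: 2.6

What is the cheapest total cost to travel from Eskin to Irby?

Compare a few routes:
Eskin → Dunly → Linby → Irby: 6.9+7.2+1.5 = 15.6
Eskin → Dunly → Pirton → Hale → Linby → Irby: 6.9+3.8+2.7+5.2+1.5 = 20.1
The minimum is $15.6 via Eskin → Dunly → Linby → Irby.

$15.6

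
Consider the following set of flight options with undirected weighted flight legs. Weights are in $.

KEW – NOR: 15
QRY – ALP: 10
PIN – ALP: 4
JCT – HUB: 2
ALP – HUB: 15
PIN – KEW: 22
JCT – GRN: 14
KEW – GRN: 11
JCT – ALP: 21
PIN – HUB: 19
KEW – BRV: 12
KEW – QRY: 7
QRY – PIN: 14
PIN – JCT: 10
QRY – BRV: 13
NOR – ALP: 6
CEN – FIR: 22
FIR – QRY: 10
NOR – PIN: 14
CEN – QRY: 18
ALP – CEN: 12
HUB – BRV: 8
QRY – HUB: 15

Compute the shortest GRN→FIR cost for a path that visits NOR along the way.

$52

Shortest GRN→NOR: GRN → KEW → NOR = 26
Shortest NOR→FIR: NOR → ALP → QRY → FIR = 26
Total via NOR: 26 + 26 = $52.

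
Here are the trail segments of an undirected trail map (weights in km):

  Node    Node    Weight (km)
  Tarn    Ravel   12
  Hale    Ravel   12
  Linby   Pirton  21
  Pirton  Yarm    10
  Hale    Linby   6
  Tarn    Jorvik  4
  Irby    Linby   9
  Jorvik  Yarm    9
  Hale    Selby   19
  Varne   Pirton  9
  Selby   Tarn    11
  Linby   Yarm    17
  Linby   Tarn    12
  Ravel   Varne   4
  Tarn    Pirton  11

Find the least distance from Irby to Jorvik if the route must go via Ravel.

43 km

Shortest Irby→Ravel: Irby → Linby → Hale → Ravel = 27
Best Ravel to Jorvik: Ravel → Tarn → Jorvik costing 16
Total via Ravel: 27 + 16 = 43 km.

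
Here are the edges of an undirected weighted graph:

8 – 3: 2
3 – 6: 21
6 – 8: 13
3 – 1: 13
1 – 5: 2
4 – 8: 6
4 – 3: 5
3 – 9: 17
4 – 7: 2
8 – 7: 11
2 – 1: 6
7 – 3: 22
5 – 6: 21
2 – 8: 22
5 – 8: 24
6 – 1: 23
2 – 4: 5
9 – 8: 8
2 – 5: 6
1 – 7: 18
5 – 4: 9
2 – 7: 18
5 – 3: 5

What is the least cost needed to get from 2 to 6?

Shortest distances from 2:
2: 0
4: 5  (via 2)
1: 6  (via 2)
5: 6  (via 2)
7: 7  (via 4)
3: 10  (via 4)
8: 11  (via 4)
9: 19  (via 8)
6: 24  (via 8)
Shortest route: 2–4–8–6 = 24.

24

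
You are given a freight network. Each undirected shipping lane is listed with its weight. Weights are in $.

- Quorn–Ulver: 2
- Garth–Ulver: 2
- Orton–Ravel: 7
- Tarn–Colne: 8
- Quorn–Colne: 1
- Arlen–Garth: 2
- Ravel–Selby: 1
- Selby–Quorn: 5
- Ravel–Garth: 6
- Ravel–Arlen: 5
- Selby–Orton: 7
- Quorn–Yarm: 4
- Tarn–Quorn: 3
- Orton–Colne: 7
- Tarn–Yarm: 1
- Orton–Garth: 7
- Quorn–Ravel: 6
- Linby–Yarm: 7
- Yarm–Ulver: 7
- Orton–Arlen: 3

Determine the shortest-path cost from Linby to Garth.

$15

Settle nodes by increasing distance from Linby:
Linby: 0
Yarm: 7  (via Linby)
Tarn: 8  (via Yarm)
Quorn: 11  (via Yarm)
Colne: 12  (via Quorn)
Ulver: 13  (via Quorn)
Garth: 15  (via Ulver)
Shortest route: Linby → Yarm → Quorn → Ulver → Garth = $15.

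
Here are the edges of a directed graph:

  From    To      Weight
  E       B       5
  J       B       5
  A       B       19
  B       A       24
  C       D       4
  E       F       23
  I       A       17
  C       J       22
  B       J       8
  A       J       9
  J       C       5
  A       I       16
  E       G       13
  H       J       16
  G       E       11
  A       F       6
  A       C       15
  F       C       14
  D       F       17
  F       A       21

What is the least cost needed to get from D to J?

47

Candidate routes:
D - F - C - J: 17+14+22 = 53
D - F - A - J: 17+21+9 = 47
D - F - A - B - J: 17+21+19+8 = 65
The minimum is 47 via D - F - A - J.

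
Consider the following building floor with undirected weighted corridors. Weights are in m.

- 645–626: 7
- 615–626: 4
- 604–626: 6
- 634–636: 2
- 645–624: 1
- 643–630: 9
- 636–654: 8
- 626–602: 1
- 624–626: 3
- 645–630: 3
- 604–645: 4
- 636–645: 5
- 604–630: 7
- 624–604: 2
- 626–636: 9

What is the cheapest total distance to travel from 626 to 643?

Shortest distances from 626:
626: 0
602: 1  (via 626)
624: 3  (via 626)
645: 4  (via 624)
615: 4  (via 626)
604: 5  (via 624)
630: 7  (via 645)
636: 9  (via 626)
634: 11  (via 636)
643: 16  (via 630)
Shortest route: 626 → 624 → 645 → 630 → 643 = 16 m.

16 m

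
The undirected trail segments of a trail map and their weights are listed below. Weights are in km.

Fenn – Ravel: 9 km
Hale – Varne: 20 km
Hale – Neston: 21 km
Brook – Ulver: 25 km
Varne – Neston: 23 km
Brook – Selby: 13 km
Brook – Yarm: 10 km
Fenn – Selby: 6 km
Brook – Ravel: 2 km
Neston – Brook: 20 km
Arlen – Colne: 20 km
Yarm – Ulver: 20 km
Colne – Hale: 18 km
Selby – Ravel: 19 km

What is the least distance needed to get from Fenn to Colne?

70 km

Enumerating some paths:
Fenn → Ravel → Brook → Neston → Hale → Colne: 9+2+20+21+18 = 70
Fenn → Selby → Brook → Neston → Hale → Colne: 6+13+20+21+18 = 78
Fenn → Selby → Ravel → Brook → Neston → Hale → Colne: 6+19+2+20+21+18 = 86
The minimum is 70 km via Fenn → Ravel → Brook → Neston → Hale → Colne.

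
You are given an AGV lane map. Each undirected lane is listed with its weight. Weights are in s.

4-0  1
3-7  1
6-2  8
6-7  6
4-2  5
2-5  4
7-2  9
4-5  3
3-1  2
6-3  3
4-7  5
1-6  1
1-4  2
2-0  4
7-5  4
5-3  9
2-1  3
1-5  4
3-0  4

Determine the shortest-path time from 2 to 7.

6 s

Running Dijkstra from 2:
2: 0
1: 3  (via 2)
0: 4  (via 2)
5: 4  (via 2)
6: 4  (via 1)
3: 5  (via 1)
4: 5  (via 2)
7: 6  (via 3)
Shortest route: 2–1–3–7 = 6 s.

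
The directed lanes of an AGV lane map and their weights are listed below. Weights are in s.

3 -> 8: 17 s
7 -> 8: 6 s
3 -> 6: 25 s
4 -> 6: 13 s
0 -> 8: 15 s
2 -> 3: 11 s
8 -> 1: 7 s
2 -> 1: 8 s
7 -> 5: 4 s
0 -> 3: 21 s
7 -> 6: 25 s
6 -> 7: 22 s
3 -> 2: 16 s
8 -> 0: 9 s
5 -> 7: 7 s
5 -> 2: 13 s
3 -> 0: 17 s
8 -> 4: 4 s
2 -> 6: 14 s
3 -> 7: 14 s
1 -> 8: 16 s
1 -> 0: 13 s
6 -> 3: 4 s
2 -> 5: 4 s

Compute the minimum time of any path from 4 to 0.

34 s

Enumerating some paths:
4 - 6 - 3 - 8 - 0: 13+4+17+9 = 43
4 - 6 - 3 - 0: 13+4+17 = 34
Cheapest is 4 - 6 - 3 - 0 at 34 s.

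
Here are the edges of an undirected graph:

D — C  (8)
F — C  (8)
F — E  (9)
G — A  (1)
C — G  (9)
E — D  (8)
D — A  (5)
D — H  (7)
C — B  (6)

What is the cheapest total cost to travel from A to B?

Shortest distances from A:
A: 0
G: 1  (via A)
D: 5  (via A)
C: 10  (via G)
H: 12  (via D)
E: 13  (via D)
B: 16  (via C)
Shortest route: A → G → C → B = 16.

16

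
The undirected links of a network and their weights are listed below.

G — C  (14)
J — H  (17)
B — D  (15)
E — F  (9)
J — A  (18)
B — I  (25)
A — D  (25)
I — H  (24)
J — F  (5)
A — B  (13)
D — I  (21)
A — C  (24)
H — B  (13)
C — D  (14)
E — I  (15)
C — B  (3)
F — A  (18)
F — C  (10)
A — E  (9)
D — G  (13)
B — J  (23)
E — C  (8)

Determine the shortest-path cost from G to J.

Running Dijkstra from G:
G: 0
D: 13  (via G)
C: 14  (via G)
B: 17  (via C)
E: 22  (via C)
F: 24  (via C)
J: 29  (via F)
Shortest route: G–C–F–J = 29.

29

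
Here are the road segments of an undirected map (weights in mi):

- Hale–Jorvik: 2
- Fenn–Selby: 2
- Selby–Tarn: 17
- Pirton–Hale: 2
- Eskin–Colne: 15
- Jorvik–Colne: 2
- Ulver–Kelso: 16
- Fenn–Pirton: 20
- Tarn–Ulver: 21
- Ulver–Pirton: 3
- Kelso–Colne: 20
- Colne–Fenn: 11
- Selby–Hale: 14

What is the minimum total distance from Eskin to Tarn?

Compare a few routes:
Eskin–Colne–Jorvik–Hale–Pirton–Ulver–Tarn: 15+2+2+2+3+21 = 45
Eskin–Colne–Jorvik–Hale–Selby–Tarn: 15+2+2+14+17 = 50
Eskin–Colne–Jorvik–Hale–Pirton–Fenn–Selby–Tarn: 15+2+2+2+20+2+17 = 60
Cheapest is Eskin–Colne–Jorvik–Hale–Pirton–Ulver–Tarn at 45 mi.

45 mi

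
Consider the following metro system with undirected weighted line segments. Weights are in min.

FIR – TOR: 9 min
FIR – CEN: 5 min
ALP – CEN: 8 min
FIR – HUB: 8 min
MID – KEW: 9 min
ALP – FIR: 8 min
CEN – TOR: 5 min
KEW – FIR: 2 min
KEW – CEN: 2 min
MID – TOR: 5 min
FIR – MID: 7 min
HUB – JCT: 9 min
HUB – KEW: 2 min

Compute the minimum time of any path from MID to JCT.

Running Dijkstra from MID:
MID: 0
TOR: 5  (via MID)
FIR: 7  (via MID)
KEW: 9  (via MID)
CEN: 10  (via TOR)
HUB: 11  (via KEW)
ALP: 15  (via FIR)
JCT: 20  (via HUB)
Shortest route: MID–KEW–HUB–JCT = 20 min.

20 min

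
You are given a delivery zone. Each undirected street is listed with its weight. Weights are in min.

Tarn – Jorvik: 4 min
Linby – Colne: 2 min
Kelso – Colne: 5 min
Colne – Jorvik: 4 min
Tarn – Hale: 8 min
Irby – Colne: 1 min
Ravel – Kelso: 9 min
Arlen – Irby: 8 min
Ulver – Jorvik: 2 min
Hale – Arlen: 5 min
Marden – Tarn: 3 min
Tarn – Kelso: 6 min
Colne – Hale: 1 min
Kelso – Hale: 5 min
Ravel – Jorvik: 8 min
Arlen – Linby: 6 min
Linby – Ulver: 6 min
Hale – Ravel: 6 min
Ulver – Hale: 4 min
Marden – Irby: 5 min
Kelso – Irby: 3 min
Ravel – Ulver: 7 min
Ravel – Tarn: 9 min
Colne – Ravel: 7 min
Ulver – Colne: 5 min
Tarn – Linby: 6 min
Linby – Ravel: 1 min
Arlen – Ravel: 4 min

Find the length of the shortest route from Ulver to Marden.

Compare a few routes:
Ulver - Jorvik - Colne - Irby - Marden: 2+4+1+5 = 12
Ulver - Colne - Irby - Marden: 5+1+5 = 11
Ulver - Jorvik - Tarn - Marden: 2+4+3 = 9
Ulver - Hale - Colne - Irby - Marden: 4+1+1+5 = 11
Cheapest is Ulver - Jorvik - Tarn - Marden at 9 min.

9 min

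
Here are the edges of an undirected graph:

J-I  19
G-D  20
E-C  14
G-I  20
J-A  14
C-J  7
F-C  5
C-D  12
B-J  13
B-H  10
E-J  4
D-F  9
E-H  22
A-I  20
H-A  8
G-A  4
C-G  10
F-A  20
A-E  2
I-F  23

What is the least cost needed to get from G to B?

22

Candidate routes:
G–A–E–J–B: 4+2+4+13 = 23
G–A–H–B: 4+8+10 = 22
The minimum is 22 via G–A–H–B.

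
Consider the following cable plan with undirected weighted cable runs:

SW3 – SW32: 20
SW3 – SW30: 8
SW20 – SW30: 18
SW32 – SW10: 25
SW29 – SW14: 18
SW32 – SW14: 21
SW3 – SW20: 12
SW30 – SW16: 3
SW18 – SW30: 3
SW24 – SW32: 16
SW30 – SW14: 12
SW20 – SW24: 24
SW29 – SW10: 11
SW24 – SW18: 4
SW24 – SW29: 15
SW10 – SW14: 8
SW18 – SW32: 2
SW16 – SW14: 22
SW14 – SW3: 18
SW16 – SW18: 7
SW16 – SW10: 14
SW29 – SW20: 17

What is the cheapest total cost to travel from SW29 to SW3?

29

Shortest distances from SW29:
SW29: 0
SW10: 11  (via SW29)
SW24: 15  (via SW29)
SW20: 17  (via SW29)
SW14: 18  (via SW29)
SW18: 19  (via SW24)
SW32: 21  (via SW18)
SW30: 22  (via SW18)
SW16: 25  (via SW10)
SW3: 29  (via SW20)
Shortest route: SW29–SW20–SW3 = 29.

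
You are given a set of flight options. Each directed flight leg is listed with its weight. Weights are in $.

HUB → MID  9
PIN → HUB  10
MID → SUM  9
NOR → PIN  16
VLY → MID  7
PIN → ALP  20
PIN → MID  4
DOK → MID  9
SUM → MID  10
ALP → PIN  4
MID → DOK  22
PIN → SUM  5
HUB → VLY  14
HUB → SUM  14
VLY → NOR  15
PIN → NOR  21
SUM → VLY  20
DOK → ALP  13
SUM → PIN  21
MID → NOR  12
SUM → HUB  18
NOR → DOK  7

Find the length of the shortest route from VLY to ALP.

Enumerating some paths:
VLY → NOR → PIN → ALP: 15+16+20 = 51
VLY → MID → NOR → DOK → ALP: 7+12+7+13 = 39
VLY → NOR → DOK → ALP: 15+7+13 = 35
VLY → MID → DOK → ALP: 7+22+13 = 42
Cheapest is VLY → NOR → DOK → ALP at $35.

$35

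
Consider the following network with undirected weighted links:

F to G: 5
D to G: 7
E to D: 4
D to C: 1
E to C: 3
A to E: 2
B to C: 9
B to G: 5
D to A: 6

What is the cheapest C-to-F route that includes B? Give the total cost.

19

Best C to B: C → B costing 9
Shortest B→F: B → G → F = 10
Total via B: 9 + 10 = 19.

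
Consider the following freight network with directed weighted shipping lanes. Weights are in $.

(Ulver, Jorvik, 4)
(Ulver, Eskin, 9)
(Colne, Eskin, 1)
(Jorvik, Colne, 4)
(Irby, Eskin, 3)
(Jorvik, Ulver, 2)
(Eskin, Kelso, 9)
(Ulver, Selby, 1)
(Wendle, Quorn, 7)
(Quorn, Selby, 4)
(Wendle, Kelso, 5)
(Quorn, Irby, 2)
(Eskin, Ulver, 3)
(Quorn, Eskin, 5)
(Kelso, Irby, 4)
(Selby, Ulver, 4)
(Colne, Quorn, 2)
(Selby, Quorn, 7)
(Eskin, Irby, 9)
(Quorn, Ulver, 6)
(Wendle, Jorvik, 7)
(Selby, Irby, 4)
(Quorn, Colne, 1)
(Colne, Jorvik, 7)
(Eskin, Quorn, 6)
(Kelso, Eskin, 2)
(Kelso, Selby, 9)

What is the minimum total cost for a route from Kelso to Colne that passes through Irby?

Shortest Kelso→Irby: Kelso → Irby = 4
Best Irby to Colne: Irby → Eskin → Quorn → Colne costing 10
Total via Irby: 4 + 10 = $14.

$14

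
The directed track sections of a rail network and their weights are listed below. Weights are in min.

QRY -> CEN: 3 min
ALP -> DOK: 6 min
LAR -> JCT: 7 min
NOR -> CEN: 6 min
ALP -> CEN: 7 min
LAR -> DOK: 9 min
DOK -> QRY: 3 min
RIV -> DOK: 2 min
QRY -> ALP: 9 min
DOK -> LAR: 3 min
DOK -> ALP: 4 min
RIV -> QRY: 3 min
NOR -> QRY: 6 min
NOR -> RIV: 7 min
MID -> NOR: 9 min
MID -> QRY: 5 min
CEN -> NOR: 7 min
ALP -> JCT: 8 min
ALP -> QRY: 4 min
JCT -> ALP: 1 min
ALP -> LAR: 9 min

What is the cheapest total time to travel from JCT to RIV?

Settle nodes by increasing distance from JCT:
JCT: 0
ALP: 1  (via JCT)
QRY: 5  (via ALP)
DOK: 7  (via ALP)
CEN: 8  (via ALP)
LAR: 10  (via ALP)
NOR: 15  (via CEN)
RIV: 22  (via NOR)
Shortest route: JCT–ALP–CEN–NOR–RIV = 22 min.

22 min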